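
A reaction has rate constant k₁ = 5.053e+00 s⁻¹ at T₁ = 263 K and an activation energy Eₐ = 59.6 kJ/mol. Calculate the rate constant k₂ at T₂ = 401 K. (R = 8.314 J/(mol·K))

5.989e+04 s⁻¹

Step 1: Use the two-temperature Arrhenius form: ln(k₂/k₁) = -Eₐ/R × (1/T₂ - 1/T₁)
Step 2: Convert Eₐ to J/mol: 59.6 kJ/mol = 59600 J/mol
Step 3: 1/T₂ - 1/T₁ = 1/401 - 1/263 = -1.308516e-03 K⁻¹
Step 4: ln(k₂/k₁) = -59600/8.314 × -1.308516e-03 = 9.38027
Step 5: k₂ = k₁ × exp(9.38027) = 5.053e+00 × 1.18522e+04 = 5.989e+04 s⁻¹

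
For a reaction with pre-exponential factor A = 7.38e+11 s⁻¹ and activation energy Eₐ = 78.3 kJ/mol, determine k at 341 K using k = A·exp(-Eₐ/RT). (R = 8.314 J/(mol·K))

7.47e-01 s⁻¹

Step 1: Use the Arrhenius equation: k = A × exp(-Eₐ/RT)
Step 2: Convert Eₐ to J/mol: 78.3 kJ/mol = 78300 J/mol
Step 3: Calculate the exponent: -Eₐ/(RT) = -78300/(8.314 × 341) = -27.61833
Step 4: k = 7.38e+11 × exp(-27.61833)
Step 5: k = 7.38e+11 × 1.01277e-12 = 7.4742e-01 s⁻¹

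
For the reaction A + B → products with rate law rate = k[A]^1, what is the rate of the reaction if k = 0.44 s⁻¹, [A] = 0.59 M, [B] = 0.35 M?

0.2596 M/s

Step 1: The rate law is rate = k[A]^1
Step 2: Note that the rate does not depend on [B] (zero order in B).
Step 3: rate = 0.44 × (0.59)^1 = 0.2596 M/s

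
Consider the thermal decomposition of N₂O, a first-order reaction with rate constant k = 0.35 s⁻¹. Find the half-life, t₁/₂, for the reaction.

1.98 s

Step 1: For a first-order reaction, t₁/₂ = ln(2)/k
Step 2: t₁/₂ = ln(2)/0.35
Step 3: t₁/₂ = 0.6931/0.35 = 1.98 s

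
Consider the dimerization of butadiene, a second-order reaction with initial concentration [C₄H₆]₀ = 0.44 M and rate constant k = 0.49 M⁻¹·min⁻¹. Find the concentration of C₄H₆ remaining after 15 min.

0.1039 M

Step 1: For a second-order reaction: 1/[C₄H₆] = 1/[C₄H₆]₀ + kt
Step 2: 1/[C₄H₆] = 1/0.44 + 0.49 × 15
Step 3: 1/[C₄H₆] = 2.273 + 7.35 = 9.623
Step 4: [C₄H₆] = 1/9.623 = 0.1039 M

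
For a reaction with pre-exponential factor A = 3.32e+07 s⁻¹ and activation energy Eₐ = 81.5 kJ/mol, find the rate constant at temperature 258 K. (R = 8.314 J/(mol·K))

1.05e-09 s⁻¹

Step 1: Use the Arrhenius equation: k = A × exp(-Eₐ/RT)
Step 2: Convert Eₐ to J/mol: 81.5 kJ/mol = 81500 J/mol
Step 3: Calculate the exponent: -Eₐ/(RT) = -81500/(8.314 × 258) = -37.99513
Step 4: k = 3.32e+07 × exp(-37.99513)
Step 5: k = 3.32e+07 × 3.15446e-17 = 1.0473e-09 s⁻¹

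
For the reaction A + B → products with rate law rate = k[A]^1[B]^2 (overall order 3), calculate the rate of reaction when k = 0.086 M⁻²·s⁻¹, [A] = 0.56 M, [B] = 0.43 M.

0.008905 M/s

Step 1: The rate law is rate = k[A]^1[B]^2, overall order = 1+2 = 3
Step 2: Substitute values: rate = 0.086 × (0.56)^1 × (0.43)^2
Step 3: rate = 0.086 × 0.56 × 0.1849 = 0.00890478 M/s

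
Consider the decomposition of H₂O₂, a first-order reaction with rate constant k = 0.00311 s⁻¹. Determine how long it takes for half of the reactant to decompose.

222.9 s

Step 1: For a first-order reaction, t₁/₂ = ln(2)/k
Step 2: t₁/₂ = ln(2)/0.00311
Step 3: t₁/₂ = 0.6931/0.00311 = 222.9 s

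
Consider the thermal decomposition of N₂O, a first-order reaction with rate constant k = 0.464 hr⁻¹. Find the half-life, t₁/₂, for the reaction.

1.494 hr

Step 1: For a first-order reaction, t₁/₂ = ln(2)/k
Step 2: t₁/₂ = ln(2)/0.464
Step 3: t₁/₂ = 0.6931/0.464 = 1.494 hr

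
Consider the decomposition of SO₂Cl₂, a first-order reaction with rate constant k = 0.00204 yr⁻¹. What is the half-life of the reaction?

339.8 yr

Step 1: For a first-order reaction, t₁/₂ = ln(2)/k
Step 2: t₁/₂ = ln(2)/0.00204
Step 3: t₁/₂ = 0.6931/0.00204 = 339.8 yr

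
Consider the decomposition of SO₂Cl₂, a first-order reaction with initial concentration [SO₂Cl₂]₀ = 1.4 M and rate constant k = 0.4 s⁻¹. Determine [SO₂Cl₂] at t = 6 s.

0.127 M

Step 1: For a first-order reaction: [SO₂Cl₂] = [SO₂Cl₂]₀ × e^(-kt)
Step 2: [SO₂Cl₂] = 1.4 × e^(-0.4 × 6)
Step 3: [SO₂Cl₂] = 1.4 × e^(-2.4)
Step 4: [SO₂Cl₂] = 1.4 × 0.090718 = 0.127 M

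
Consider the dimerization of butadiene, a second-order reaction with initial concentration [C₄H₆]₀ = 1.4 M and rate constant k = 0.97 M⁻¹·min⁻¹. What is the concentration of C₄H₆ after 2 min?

0.3767 M

Step 1: For a second-order reaction: 1/[C₄H₆] = 1/[C₄H₆]₀ + kt
Step 2: 1/[C₄H₆] = 1/1.4 + 0.97 × 2
Step 3: 1/[C₄H₆] = 0.7143 + 1.94 = 2.654
Step 4: [C₄H₆] = 1/2.654 = 0.3767 M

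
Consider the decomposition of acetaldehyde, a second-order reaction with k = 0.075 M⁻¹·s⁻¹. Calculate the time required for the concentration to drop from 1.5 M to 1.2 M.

2.222 s

Step 1: For second-order: t = (1/[CH₃CHO] - 1/[CH₃CHO]₀)/k
Step 2: t = (1/1.2 - 1/1.5)/0.075
Step 3: t = (0.8333 - 0.6667)/0.075
Step 4: t = 0.1667/0.075 = 2.222 s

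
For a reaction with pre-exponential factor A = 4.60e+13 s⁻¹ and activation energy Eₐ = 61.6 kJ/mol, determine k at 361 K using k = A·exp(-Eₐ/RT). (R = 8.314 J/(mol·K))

5.61e+04 s⁻¹

Step 1: Use the Arrhenius equation: k = A × exp(-Eₐ/RT)
Step 2: Convert Eₐ to J/mol: 61.6 kJ/mol = 61600 J/mol
Step 3: Calculate the exponent: -Eₐ/(RT) = -61600/(8.314 × 361) = -20.52407
Step 4: k = 4.60e+13 × exp(-20.52407)
Step 5: k = 4.60e+13 × 1.22042e-09 = 5.6139e+04 s⁻¹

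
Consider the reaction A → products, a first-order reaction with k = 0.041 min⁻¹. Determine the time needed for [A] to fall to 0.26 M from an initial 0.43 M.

12.27 min

Step 1: For first-order: t = ln([A]₀/[A])/k
Step 2: t = ln(0.43/0.26)/0.041
Step 3: t = ln(1.654)/0.041
Step 4: t = 0.5031/0.041 = 12.27 min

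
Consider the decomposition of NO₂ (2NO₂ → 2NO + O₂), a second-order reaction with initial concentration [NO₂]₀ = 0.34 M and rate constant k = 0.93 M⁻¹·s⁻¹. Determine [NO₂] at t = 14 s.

0.06265 M

Step 1: For a second-order reaction: 1/[NO₂] = 1/[NO₂]₀ + kt
Step 2: 1/[NO₂] = 1/0.34 + 0.93 × 14
Step 3: 1/[NO₂] = 2.941 + 13.02 = 15.96
Step 4: [NO₂] = 1/15.96 = 0.06265 M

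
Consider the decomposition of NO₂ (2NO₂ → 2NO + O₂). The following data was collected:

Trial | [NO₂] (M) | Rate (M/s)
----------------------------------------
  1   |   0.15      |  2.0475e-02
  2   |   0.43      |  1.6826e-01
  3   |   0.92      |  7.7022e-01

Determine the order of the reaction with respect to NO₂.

second order (2)

Step 1: Compare trials to find order n where rate₂/rate₁ = ([NO₂]₂/[NO₂]₁)^n
Step 2: rate₂/rate₁ = 1.6826e-01/2.0475e-02 = 8.218
Step 3: [NO₂]₂/[NO₂]₁ = 0.43/0.15 = 2.867
Step 4: n = ln(8.218)/ln(2.867) = 2.00 ≈ 2
Step 5: The reaction is second order in NO₂.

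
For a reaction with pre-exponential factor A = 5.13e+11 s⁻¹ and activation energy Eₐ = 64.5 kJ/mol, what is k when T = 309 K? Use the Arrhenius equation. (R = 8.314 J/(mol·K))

6.40e+00 s⁻¹

Step 1: Use the Arrhenius equation: k = A × exp(-Eₐ/RT)
Step 2: Convert Eₐ to J/mol: 64.5 kJ/mol = 64500 J/mol
Step 3: Calculate the exponent: -Eₐ/(RT) = -64500/(8.314 × 309) = -25.10679
Step 4: k = 5.13e+11 × exp(-25.10679)
Step 5: k = 5.13e+11 × 1.24813e-11 = 6.4029e+00 s⁻¹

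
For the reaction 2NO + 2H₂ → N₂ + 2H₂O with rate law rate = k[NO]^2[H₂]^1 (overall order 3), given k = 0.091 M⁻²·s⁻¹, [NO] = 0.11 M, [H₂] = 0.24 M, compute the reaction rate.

0.0002643 M/s

Step 1: The rate law is rate = k[NO]^2[H₂]^1, overall order = 2+1 = 3
Step 2: Substitute values: rate = 0.091 × (0.11)^2 × (0.24)^1
Step 3: rate = 0.091 × 0.0121 × 0.24 = 0.000264264 M/s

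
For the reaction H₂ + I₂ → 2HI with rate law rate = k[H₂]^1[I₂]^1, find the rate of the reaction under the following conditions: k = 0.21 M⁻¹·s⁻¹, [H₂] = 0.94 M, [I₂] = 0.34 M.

0.06712 M/s

Step 1: The rate law is rate = k[H₂]^1[I₂]^1
Step 2: Substitute: rate = 0.21 × (0.94)^1 × (0.34)^1
Step 3: rate = 0.21 × 0.94 × 0.34 = 0.067116 M/s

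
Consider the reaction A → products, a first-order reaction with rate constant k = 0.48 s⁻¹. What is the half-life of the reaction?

1.444 s

Step 1: For a first-order reaction, t₁/₂ = ln(2)/k
Step 2: t₁/₂ = ln(2)/0.48
Step 3: t₁/₂ = 0.6931/0.48 = 1.444 s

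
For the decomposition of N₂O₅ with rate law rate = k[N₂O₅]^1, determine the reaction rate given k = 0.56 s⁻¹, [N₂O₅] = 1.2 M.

0.672 M/s

Step 1: Identify the rate law: rate = k[N₂O₅]^1
Step 2: Substitute values: rate = 0.56 × (1.2)^1
Step 3: Calculate: rate = 0.56 × 1.2 = 0.672 M/s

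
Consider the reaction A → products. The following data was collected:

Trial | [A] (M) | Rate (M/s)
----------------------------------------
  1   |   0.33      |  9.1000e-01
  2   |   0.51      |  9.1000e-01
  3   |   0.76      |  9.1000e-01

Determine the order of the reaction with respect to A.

zeroth order (0)

Step 1: Compare trials - when concentration changes, rate stays constant.
Step 2: rate₂/rate₁ = 9.1000e-01/9.1000e-01 = 1
Step 3: [A]₂/[A]₁ = 0.51/0.33 = 1.545
Step 4: Since rate ratio ≈ (conc ratio)^0, the reaction is zeroth order.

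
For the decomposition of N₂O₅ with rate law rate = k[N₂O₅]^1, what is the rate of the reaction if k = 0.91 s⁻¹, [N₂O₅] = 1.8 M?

1.638 M/s

Step 1: Identify the rate law: rate = k[N₂O₅]^1
Step 2: Substitute values: rate = 0.91 × (1.8)^1
Step 3: Calculate: rate = 0.91 × 1.8 = 1.638 M/s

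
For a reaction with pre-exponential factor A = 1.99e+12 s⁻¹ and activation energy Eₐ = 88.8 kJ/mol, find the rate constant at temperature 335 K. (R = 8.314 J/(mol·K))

2.83e-02 s⁻¹

Step 1: Use the Arrhenius equation: k = A × exp(-Eₐ/RT)
Step 2: Convert Eₐ to J/mol: 88.8 kJ/mol = 88800 J/mol
Step 3: Calculate the exponent: -Eₐ/(RT) = -88800/(8.314 × 335) = -31.88292
Step 4: k = 1.99e+12 × exp(-31.88292)
Step 5: k = 1.99e+12 × 1.42372e-14 = 2.8332e-02 s⁻¹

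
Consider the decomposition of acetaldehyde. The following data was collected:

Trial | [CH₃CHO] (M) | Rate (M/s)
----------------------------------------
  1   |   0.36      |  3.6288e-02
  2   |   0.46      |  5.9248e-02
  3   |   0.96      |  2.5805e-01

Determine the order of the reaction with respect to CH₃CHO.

second order (2)

Step 1: Compare trials to find order n where rate₂/rate₁ = ([CH₃CHO]₂/[CH₃CHO]₁)^n
Step 2: rate₂/rate₁ = 5.9248e-02/3.6288e-02 = 1.633
Step 3: [CH₃CHO]₂/[CH₃CHO]₁ = 0.46/0.36 = 1.278
Step 4: n = ln(1.633)/ln(1.278) = 2.00 ≈ 2
Step 5: The reaction is second order in CH₃CHO.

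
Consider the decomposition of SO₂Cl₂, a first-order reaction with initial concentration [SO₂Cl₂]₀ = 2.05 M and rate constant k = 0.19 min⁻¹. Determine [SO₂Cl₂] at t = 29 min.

0.008295 M

Step 1: For a first-order reaction: [SO₂Cl₂] = [SO₂Cl₂]₀ × e^(-kt)
Step 2: [SO₂Cl₂] = 2.05 × e^(-0.19 × 29)
Step 3: [SO₂Cl₂] = 2.05 × e^(-5.51)
Step 4: [SO₂Cl₂] = 2.05 × 0.00404611 = 0.008295 M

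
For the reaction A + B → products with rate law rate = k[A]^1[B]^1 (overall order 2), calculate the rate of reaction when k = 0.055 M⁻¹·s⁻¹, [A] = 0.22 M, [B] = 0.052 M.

0.0006292 M/s

Step 1: The rate law is rate = k[A]^1[B]^1, overall order = 1+1 = 2
Step 2: Substitute values: rate = 0.055 × (0.22)^1 × (0.052)^1
Step 3: rate = 0.055 × 0.22 × 0.052 = 0.0006292 M/s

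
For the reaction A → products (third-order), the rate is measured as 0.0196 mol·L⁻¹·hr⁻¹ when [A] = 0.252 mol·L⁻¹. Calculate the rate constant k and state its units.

1.225 (mol·L⁻¹)⁻²·hr⁻¹

Step 1: rate = k[A]^3, so k = rate / [A]^3.
Step 2: k = 0.0196 / (0.252)^3 = 0.0196 / 0.016.
Step 3: k = 1.225 (mol·L⁻¹)⁻²·hr⁻¹.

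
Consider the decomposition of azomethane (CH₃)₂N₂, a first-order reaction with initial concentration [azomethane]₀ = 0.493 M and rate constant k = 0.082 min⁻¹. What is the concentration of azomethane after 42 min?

0.01574 M

Step 1: For a first-order reaction: [azomethane] = [azomethane]₀ × e^(-kt)
Step 2: [azomethane] = 0.493 × e^(-0.082 × 42)
Step 3: [azomethane] = 0.493 × e^(-3.444)
Step 4: [azomethane] = 0.493 × 0.0319367 = 0.01574 M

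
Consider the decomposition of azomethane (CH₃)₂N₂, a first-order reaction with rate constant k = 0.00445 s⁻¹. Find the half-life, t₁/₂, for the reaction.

155.8 s

Step 1: For a first-order reaction, t₁/₂ = ln(2)/k
Step 2: t₁/₂ = ln(2)/0.00445
Step 3: t₁/₂ = 0.6931/0.00445 = 155.8 s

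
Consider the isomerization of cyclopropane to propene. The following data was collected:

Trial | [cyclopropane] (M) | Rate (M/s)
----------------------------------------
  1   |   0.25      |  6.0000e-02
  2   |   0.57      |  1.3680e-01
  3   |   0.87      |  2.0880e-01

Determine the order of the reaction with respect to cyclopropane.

first order (1)

Step 1: Compare trials to find order n where rate₂/rate₁ = ([cyclopropane]₂/[cyclopropane]₁)^n
Step 2: rate₂/rate₁ = 1.3680e-01/6.0000e-02 = 2.28
Step 3: [cyclopropane]₂/[cyclopropane]₁ = 0.57/0.25 = 2.28
Step 4: n = ln(2.28)/ln(2.28) = 1.00 ≈ 1
Step 5: The reaction is first order in cyclopropane.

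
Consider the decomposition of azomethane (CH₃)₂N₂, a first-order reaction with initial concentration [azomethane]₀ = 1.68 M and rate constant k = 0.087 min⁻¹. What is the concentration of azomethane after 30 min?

0.1235 M

Step 1: For a first-order reaction: [azomethane] = [azomethane]₀ × e^(-kt)
Step 2: [azomethane] = 1.68 × e^(-0.087 × 30)
Step 3: [azomethane] = 1.68 × e^(-2.61)
Step 4: [azomethane] = 1.68 × 0.0735345 = 0.1235 M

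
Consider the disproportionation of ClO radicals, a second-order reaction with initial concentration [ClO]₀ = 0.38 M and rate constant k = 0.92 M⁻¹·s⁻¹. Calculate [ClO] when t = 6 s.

0.1227 M

Step 1: For a second-order reaction: 1/[ClO] = 1/[ClO]₀ + kt
Step 2: 1/[ClO] = 1/0.38 + 0.92 × 6
Step 3: 1/[ClO] = 2.632 + 5.52 = 8.152
Step 4: [ClO] = 1/8.152 = 0.1227 M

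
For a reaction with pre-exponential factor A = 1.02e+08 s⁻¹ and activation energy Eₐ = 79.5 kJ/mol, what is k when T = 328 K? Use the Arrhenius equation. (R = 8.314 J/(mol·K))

2.23e-05 s⁻¹

Step 1: Use the Arrhenius equation: k = A × exp(-Eₐ/RT)
Step 2: Convert Eₐ to J/mol: 79.5 kJ/mol = 79500 J/mol
Step 3: Calculate the exponent: -Eₐ/(RT) = -79500/(8.314 × 328) = -29.15300
Step 4: k = 1.02e+08 × exp(-29.15300)
Step 5: k = 1.02e+08 × 2.18280e-13 = 2.2265e-05 s⁻¹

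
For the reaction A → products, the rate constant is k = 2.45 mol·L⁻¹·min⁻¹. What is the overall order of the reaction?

zeroth order (0)

Step 1: The units of k for an nth-order reaction are (concentration)^(1-n)·(time)⁻¹.
Step 2: Here k has units mol·L⁻¹·min⁻¹, so the concentration exponent is 1.
Step 3: 1 - n = 1 ⇒ n = 0. The reaction is zeroth order.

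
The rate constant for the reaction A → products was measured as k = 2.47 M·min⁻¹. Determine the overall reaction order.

zeroth order (0)

Step 1: The units of k for an nth-order reaction are (concentration)^(1-n)·(time)⁻¹.
Step 2: Here k has units M·min⁻¹, so the concentration exponent is 1.
Step 3: 1 - n = 1 ⇒ n = 0. The reaction is zeroth order.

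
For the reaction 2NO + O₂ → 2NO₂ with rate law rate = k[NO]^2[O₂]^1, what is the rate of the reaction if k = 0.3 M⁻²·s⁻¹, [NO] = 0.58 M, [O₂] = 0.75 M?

0.07569 M/s

Step 1: The rate law is rate = k[NO]^2[O₂]^1
Step 2: Substitute: rate = 0.3 × (0.58)^2 × (0.75)^1
Step 3: rate = 0.3 × 0.3364 × 0.75 = 0.07569 M/s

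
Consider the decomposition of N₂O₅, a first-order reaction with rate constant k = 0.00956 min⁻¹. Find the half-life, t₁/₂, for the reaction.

72.5 min

Step 1: For a first-order reaction, t₁/₂ = ln(2)/k
Step 2: t₁/₂ = ln(2)/0.00956
Step 3: t₁/₂ = 0.6931/0.00956 = 72.5 min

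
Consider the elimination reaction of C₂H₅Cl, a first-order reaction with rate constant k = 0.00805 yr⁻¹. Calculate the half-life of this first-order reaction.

86.11 yr

Step 1: For a first-order reaction, t₁/₂ = ln(2)/k
Step 2: t₁/₂ = ln(2)/0.00805
Step 3: t₁/₂ = 0.6931/0.00805 = 86.11 yr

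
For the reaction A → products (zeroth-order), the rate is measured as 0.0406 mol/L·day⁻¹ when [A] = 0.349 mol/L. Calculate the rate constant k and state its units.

0.0406 mol/L·day⁻¹

Step 1: For a zeroth-order reaction, rate = k (independent of concentration).
Step 2: k = rate = 0.0406 mol/L·day⁻¹.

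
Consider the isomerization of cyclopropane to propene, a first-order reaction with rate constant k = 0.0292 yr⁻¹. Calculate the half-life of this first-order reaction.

23.74 yr

Step 1: For a first-order reaction, t₁/₂ = ln(2)/k
Step 2: t₁/₂ = ln(2)/0.0292
Step 3: t₁/₂ = 0.6931/0.0292 = 23.74 yr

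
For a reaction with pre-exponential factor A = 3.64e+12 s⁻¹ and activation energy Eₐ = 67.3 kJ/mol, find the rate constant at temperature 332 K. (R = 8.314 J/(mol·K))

9.38e+01 s⁻¹

Step 1: Use the Arrhenius equation: k = A × exp(-Eₐ/RT)
Step 2: Convert Eₐ to J/mol: 67.3 kJ/mol = 67300 J/mol
Step 3: Calculate the exponent: -Eₐ/(RT) = -67300/(8.314 × 332) = -24.38187
Step 4: k = 3.64e+12 × exp(-24.38187)
Step 5: k = 3.64e+12 × 2.57685e-11 = 9.3797e+01 s⁻¹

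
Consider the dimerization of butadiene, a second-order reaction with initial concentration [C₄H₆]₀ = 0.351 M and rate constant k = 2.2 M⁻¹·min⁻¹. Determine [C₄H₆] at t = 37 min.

0.01187 M

Step 1: For a second-order reaction: 1/[C₄H₆] = 1/[C₄H₆]₀ + kt
Step 2: 1/[C₄H₆] = 1/0.351 + 2.2 × 37
Step 3: 1/[C₄H₆] = 2.849 + 81.4 = 84.25
Step 4: [C₄H₆] = 1/84.25 = 0.01187 M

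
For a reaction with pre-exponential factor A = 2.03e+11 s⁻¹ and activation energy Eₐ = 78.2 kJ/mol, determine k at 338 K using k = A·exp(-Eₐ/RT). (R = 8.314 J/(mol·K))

1.67e-01 s⁻¹

Step 1: Use the Arrhenius equation: k = A × exp(-Eₐ/RT)
Step 2: Convert Eₐ to J/mol: 78.2 kJ/mol = 78200 J/mol
Step 3: Calculate the exponent: -Eₐ/(RT) = -78200/(8.314 × 338) = -27.82787
Step 4: k = 2.03e+11 × exp(-27.82787)
Step 5: k = 2.03e+11 × 8.21315e-13 = 1.6673e-01 s⁻¹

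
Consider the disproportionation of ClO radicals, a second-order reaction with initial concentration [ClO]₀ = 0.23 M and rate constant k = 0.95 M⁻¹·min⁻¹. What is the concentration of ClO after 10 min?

0.07221 M

Step 1: For a second-order reaction: 1/[ClO] = 1/[ClO]₀ + kt
Step 2: 1/[ClO] = 1/0.23 + 0.95 × 10
Step 3: 1/[ClO] = 4.348 + 9.5 = 13.85
Step 4: [ClO] = 1/13.85 = 0.07221 M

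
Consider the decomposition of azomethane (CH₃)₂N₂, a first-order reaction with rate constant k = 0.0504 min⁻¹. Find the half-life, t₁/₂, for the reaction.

13.75 min

Step 1: For a first-order reaction, t₁/₂ = ln(2)/k
Step 2: t₁/₂ = ln(2)/0.0504
Step 3: t₁/₂ = 0.6931/0.0504 = 13.75 min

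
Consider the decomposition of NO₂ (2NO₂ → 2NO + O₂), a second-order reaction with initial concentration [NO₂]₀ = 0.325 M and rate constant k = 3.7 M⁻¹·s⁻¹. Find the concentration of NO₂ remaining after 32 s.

0.008232 M

Step 1: For a second-order reaction: 1/[NO₂] = 1/[NO₂]₀ + kt
Step 2: 1/[NO₂] = 1/0.325 + 3.7 × 32
Step 3: 1/[NO₂] = 3.077 + 118.4 = 121.5
Step 4: [NO₂] = 1/121.5 = 0.008232 M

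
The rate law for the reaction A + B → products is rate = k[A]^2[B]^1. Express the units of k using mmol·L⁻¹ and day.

(mmol·L⁻¹)⁻²·day⁻¹

Step 1: Overall order = 2 + 1 = 3.
Step 2: rate has units mmol·L⁻¹·day⁻¹; [A]^2[B]^1 has units (mmol·L⁻¹)^3.
Step 3: k = rate/([A]^2[B]^1), so units of k = (mmol·L⁻¹)^(1-3)·day⁻¹ = (mmol·L⁻¹)⁻²·day⁻¹.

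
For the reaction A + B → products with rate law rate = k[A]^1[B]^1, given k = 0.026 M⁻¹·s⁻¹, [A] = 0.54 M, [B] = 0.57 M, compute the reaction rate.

0.008003 M/s

Step 1: The rate law is rate = k[A]^1[B]^1
Step 2: Substitute: rate = 0.026 × (0.54)^1 × (0.57)^1
Step 3: rate = 0.026 × 0.54 × 0.57 = 0.0080028 M/s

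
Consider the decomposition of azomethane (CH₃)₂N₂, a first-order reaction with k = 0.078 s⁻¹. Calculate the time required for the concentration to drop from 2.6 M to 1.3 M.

8.887 s

Step 1: For first-order: t = ln([azomethane]₀/[azomethane])/k
Step 2: t = ln(2.6/1.3)/0.078
Step 3: t = ln(2)/0.078
Step 4: t = 0.6931/0.078 = 8.887 s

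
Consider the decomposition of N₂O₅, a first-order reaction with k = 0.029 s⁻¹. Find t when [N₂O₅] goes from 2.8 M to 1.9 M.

13.37 s

Step 1: For first-order: t = ln([N₂O₅]₀/[N₂O₅])/k
Step 2: t = ln(2.8/1.9)/0.029
Step 3: t = ln(1.474)/0.029
Step 4: t = 0.3878/0.029 = 13.37 s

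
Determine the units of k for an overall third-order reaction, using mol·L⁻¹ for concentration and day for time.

(mol·L⁻¹)⁻²·day⁻¹

Step 1: For overall order n, rate = k × (concentration)^n.
Step 2: Rate has units mol·L⁻¹·day⁻¹; concentration term has units (mol·L⁻¹)^3.
Step 3: k = rate / (concentration)^n, so units of k = (mol·L⁻¹)^(1-3)·day⁻¹ = (mol·L⁻¹)⁻²·day⁻¹.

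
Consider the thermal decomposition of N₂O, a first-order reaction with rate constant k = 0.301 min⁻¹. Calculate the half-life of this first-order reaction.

2.303 min

Step 1: For a first-order reaction, t₁/₂ = ln(2)/k
Step 2: t₁/₂ = ln(2)/0.301
Step 3: t₁/₂ = 0.6931/0.301 = 2.303 min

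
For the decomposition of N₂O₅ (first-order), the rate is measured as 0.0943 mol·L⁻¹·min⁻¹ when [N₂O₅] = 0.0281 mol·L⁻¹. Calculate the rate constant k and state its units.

3.356 min⁻¹

Step 1: rate = k[N₂O₅]^1, so k = rate / [N₂O₅]^1.
Step 2: k = 0.0943 / (0.0281)^1 = 0.0943 / 0.0281.
Step 3: k = 3.356 min⁻¹.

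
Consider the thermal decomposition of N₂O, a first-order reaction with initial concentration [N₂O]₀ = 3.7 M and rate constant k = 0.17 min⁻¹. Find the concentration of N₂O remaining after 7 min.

1.126 M

Step 1: For a first-order reaction: [N₂O] = [N₂O]₀ × e^(-kt)
Step 2: [N₂O] = 3.7 × e^(-0.17 × 7)
Step 3: [N₂O] = 3.7 × e^(-1.19)
Step 4: [N₂O] = 3.7 × 0.304221 = 1.126 M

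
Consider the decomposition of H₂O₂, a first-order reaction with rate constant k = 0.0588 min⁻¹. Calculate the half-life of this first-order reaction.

11.79 min

Step 1: For a first-order reaction, t₁/₂ = ln(2)/k
Step 2: t₁/₂ = ln(2)/0.0588
Step 3: t₁/₂ = 0.6931/0.0588 = 11.79 min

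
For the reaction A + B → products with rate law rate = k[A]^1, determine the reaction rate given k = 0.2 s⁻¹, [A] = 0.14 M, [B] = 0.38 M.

0.028 M/s

Step 1: The rate law is rate = k[A]^1
Step 2: Note that the rate does not depend on [B] (zero order in B).
Step 3: rate = 0.2 × (0.14)^1 = 0.028 M/s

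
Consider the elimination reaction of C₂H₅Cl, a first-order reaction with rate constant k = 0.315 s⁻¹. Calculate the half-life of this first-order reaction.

2.2 s

Step 1: For a first-order reaction, t₁/₂ = ln(2)/k
Step 2: t₁/₂ = ln(2)/0.315
Step 3: t₁/₂ = 0.6931/0.315 = 2.2 s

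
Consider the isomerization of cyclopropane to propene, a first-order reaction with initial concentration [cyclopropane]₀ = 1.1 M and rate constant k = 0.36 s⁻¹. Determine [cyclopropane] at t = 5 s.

0.1818 M

Step 1: For a first-order reaction: [cyclopropane] = [cyclopropane]₀ × e^(-kt)
Step 2: [cyclopropane] = 1.1 × e^(-0.36 × 5)
Step 3: [cyclopropane] = 1.1 × e^(-1.8)
Step 4: [cyclopropane] = 1.1 × 0.165299 = 0.1818 M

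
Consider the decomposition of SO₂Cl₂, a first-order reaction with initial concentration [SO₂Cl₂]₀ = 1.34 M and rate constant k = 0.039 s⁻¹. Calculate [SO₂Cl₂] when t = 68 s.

0.09448 M

Step 1: For a first-order reaction: [SO₂Cl₂] = [SO₂Cl₂]₀ × e^(-kt)
Step 2: [SO₂Cl₂] = 1.34 × e^(-0.039 × 68)
Step 3: [SO₂Cl₂] = 1.34 × e^(-2.652)
Step 4: [SO₂Cl₂] = 1.34 × 0.0705101 = 0.09448 M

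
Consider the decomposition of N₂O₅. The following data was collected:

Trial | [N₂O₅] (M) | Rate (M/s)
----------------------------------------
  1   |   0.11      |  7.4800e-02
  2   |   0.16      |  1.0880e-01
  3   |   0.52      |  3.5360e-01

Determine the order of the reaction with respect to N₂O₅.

first order (1)

Step 1: Compare trials to find order n where rate₂/rate₁ = ([N₂O₅]₂/[N₂O₅]₁)^n
Step 2: rate₂/rate₁ = 1.0880e-01/7.4800e-02 = 1.455
Step 3: [N₂O₅]₂/[N₂O₅]₁ = 0.16/0.11 = 1.455
Step 4: n = ln(1.455)/ln(1.455) = 1.00 ≈ 1
Step 5: The reaction is first order in N₂O₅.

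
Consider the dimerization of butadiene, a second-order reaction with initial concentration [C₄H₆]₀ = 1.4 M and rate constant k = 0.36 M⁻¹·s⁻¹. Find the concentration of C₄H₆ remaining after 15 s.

0.1636 M

Step 1: For a second-order reaction: 1/[C₄H₆] = 1/[C₄H₆]₀ + kt
Step 2: 1/[C₄H₆] = 1/1.4 + 0.36 × 15
Step 3: 1/[C₄H₆] = 0.7143 + 5.4 = 6.114
Step 4: [C₄H₆] = 1/6.114 = 0.1636 M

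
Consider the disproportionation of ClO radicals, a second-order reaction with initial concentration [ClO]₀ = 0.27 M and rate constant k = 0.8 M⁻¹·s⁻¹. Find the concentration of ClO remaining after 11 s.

0.07998 M

Step 1: For a second-order reaction: 1/[ClO] = 1/[ClO]₀ + kt
Step 2: 1/[ClO] = 1/0.27 + 0.8 × 11
Step 3: 1/[ClO] = 3.704 + 8.8 = 12.5
Step 4: [ClO] = 1/12.5 = 0.07998 M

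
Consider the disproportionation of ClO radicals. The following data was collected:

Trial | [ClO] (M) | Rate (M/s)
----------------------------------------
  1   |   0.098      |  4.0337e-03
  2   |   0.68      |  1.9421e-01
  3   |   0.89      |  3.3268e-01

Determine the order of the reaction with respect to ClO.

second order (2)

Step 1: Compare trials to find order n where rate₂/rate₁ = ([ClO]₂/[ClO]₁)^n
Step 2: rate₂/rate₁ = 1.9421e-01/4.0337e-03 = 48.15
Step 3: [ClO]₂/[ClO]₁ = 0.68/0.098 = 6.939
Step 4: n = ln(48.15)/ln(6.939) = 2.00 ≈ 2
Step 5: The reaction is second order in ClO.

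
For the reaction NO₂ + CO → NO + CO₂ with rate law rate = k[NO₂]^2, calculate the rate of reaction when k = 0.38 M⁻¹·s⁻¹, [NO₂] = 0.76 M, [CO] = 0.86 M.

0.2195 M/s

Step 1: The rate law is rate = k[NO₂]^2
Step 2: Note that the rate does not depend on [CO] (zero order in CO).
Step 3: rate = 0.38 × (0.76)^2 = 0.219488 M/s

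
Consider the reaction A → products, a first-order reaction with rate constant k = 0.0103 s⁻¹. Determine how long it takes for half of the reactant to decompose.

67.3 s

Step 1: For a first-order reaction, t₁/₂ = ln(2)/k
Step 2: t₁/₂ = ln(2)/0.0103
Step 3: t₁/₂ = 0.6931/0.0103 = 67.3 s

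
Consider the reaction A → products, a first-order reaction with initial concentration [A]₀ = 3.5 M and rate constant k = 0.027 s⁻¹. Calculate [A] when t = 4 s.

3.142 M

Step 1: For a first-order reaction: [A] = [A]₀ × e^(-kt)
Step 2: [A] = 3.5 × e^(-0.027 × 4)
Step 3: [A] = 3.5 × e^(-0.108)
Step 4: [A] = 3.5 × 0.897628 = 3.142 M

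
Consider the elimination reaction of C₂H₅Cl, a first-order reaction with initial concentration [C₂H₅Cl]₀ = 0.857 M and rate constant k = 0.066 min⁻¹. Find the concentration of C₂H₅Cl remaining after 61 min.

0.01529 M

Step 1: For a first-order reaction: [C₂H₅Cl] = [C₂H₅Cl]₀ × e^(-kt)
Step 2: [C₂H₅Cl] = 0.857 × e^(-0.066 × 61)
Step 3: [C₂H₅Cl] = 0.857 × e^(-4.026)
Step 4: [C₂H₅Cl] = 0.857 × 0.0178456 = 0.01529 M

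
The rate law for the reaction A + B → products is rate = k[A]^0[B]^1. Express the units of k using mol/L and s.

s⁻¹

Step 1: Overall order = 0 + 1 = 1.
Step 2: rate has units mol/L·s⁻¹; [A]^0[B]^1 has units (mol/L)^1.
Step 3: k = rate/([A]^0[B]^1), so units of k = (mol/L)^(1-1)·s⁻¹ = s⁻¹.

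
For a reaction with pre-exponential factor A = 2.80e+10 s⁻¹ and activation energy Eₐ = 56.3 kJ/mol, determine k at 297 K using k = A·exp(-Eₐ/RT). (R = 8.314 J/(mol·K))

3.51e+00 s⁻¹

Step 1: Use the Arrhenius equation: k = A × exp(-Eₐ/RT)
Step 2: Convert Eₐ to J/mol: 56.3 kJ/mol = 56300 J/mol
Step 3: Calculate the exponent: -Eₐ/(RT) = -56300/(8.314 × 297) = -22.80037
Step 4: k = 2.80e+10 × exp(-22.80037)
Step 5: k = 2.80e+10 × 1.25293e-10 = 3.5082e+00 s⁻¹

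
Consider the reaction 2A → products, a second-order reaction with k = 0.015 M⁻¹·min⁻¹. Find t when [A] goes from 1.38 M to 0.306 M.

169.6 min

Step 1: For second-order: t = (1/[A] - 1/[A]₀)/k
Step 2: t = (1/0.306 - 1/1.38)/0.015
Step 3: t = (3.268 - 0.7246)/0.015
Step 4: t = 2.543/0.015 = 169.6 min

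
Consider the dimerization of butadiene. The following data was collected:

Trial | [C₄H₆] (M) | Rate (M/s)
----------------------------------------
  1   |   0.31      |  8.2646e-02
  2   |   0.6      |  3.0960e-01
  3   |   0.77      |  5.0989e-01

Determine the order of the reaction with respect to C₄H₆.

second order (2)

Step 1: Compare trials to find order n where rate₂/rate₁ = ([C₄H₆]₂/[C₄H₆]₁)^n
Step 2: rate₂/rate₁ = 3.0960e-01/8.2646e-02 = 3.746
Step 3: [C₄H₆]₂/[C₄H₆]₁ = 0.6/0.31 = 1.935
Step 4: n = ln(3.746)/ln(1.935) = 2.00 ≈ 2
Step 5: The reaction is second order in C₄H₆.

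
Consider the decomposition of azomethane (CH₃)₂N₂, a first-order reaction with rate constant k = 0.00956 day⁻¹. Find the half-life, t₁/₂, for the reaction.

72.5 day

Step 1: For a first-order reaction, t₁/₂ = ln(2)/k
Step 2: t₁/₂ = ln(2)/0.00956
Step 3: t₁/₂ = 0.6931/0.00956 = 72.5 day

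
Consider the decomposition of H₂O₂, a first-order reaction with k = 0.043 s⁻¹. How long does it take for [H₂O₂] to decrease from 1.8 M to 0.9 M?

16.12 s

Step 1: For first-order: t = ln([H₂O₂]₀/[H₂O₂])/k
Step 2: t = ln(1.8/0.9)/0.043
Step 3: t = ln(2)/0.043
Step 4: t = 0.6931/0.043 = 16.12 s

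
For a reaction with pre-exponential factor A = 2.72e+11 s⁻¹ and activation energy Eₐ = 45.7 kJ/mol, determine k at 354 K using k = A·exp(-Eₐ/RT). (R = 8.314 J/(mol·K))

4.91e+04 s⁻¹

Step 1: Use the Arrhenius equation: k = A × exp(-Eₐ/RT)
Step 2: Convert Eₐ to J/mol: 45.7 kJ/mol = 45700 J/mol
Step 3: Calculate the exponent: -Eₐ/(RT) = -45700/(8.314 × 354) = -15.52755
Step 4: k = 2.72e+11 × exp(-15.52755)
Step 5: k = 2.72e+11 × 1.80497e-07 = 4.9095e+04 s⁻¹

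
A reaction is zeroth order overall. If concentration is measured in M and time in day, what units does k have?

M·day⁻¹

Step 1: For overall order n, rate = k × (concentration)^n.
Step 2: Rate has units M·day⁻¹; concentration term has units M^0.
Step 3: k = rate / (concentration)^n, so units of k = M^(1-0)·day⁻¹ = M·day⁻¹.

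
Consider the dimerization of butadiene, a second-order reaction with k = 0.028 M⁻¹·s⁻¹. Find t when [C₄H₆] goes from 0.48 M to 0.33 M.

33.82 s

Step 1: For second-order: t = (1/[C₄H₆] - 1/[C₄H₆]₀)/k
Step 2: t = (1/0.33 - 1/0.48)/0.028
Step 3: t = (3.03 - 2.083)/0.028
Step 4: t = 0.947/0.028 = 33.82 s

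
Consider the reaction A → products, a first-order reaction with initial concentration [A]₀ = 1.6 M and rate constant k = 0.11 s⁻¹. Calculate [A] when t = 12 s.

0.4274 M

Step 1: For a first-order reaction: [A] = [A]₀ × e^(-kt)
Step 2: [A] = 1.6 × e^(-0.11 × 12)
Step 3: [A] = 1.6 × e^(-1.32)
Step 4: [A] = 1.6 × 0.267135 = 0.4274 M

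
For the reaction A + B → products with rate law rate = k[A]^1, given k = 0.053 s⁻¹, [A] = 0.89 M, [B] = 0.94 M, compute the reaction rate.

0.04717 M/s

Step 1: The rate law is rate = k[A]^1
Step 2: Note that the rate does not depend on [B] (zero order in B).
Step 3: rate = 0.053 × (0.89)^1 = 0.04717 M/s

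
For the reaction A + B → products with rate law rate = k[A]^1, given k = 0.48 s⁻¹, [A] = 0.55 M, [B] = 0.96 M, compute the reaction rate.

0.264 M/s

Step 1: The rate law is rate = k[A]^1
Step 2: Note that the rate does not depend on [B] (zero order in B).
Step 3: rate = 0.48 × (0.55)^1 = 0.264 M/s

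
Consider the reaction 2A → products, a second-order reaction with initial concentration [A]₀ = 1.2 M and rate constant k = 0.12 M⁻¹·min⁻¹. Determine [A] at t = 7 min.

0.5976 M

Step 1: For a second-order reaction: 1/[A] = 1/[A]₀ + kt
Step 2: 1/[A] = 1/1.2 + 0.12 × 7
Step 3: 1/[A] = 0.8333 + 0.84 = 1.673
Step 4: [A] = 1/1.673 = 0.5976 M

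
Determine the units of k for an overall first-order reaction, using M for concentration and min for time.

min⁻¹

Step 1: For overall order n, rate = k × (concentration)^n.
Step 2: Rate has units M·min⁻¹; concentration term has units M^1.
Step 3: k = rate / (concentration)^n, so units of k = M^(1-1)·min⁻¹ = min⁻¹.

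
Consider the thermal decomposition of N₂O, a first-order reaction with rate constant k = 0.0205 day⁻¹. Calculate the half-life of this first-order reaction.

33.81 day

Step 1: For a first-order reaction, t₁/₂ = ln(2)/k
Step 2: t₁/₂ = ln(2)/0.0205
Step 3: t₁/₂ = 0.6931/0.0205 = 33.81 day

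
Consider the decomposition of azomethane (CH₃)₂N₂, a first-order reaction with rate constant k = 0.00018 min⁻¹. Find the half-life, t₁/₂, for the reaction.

3851 min

Step 1: For a first-order reaction, t₁/₂ = ln(2)/k
Step 2: t₁/₂ = ln(2)/0.00018
Step 3: t₁/₂ = 0.6931/0.00018 = 3851 min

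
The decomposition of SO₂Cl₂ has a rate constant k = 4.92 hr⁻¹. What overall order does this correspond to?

first order (1)

Step 1: The units of k for an nth-order reaction are (concentration)^(1-n)·(time)⁻¹.
Step 2: Here k has units hr⁻¹, so the concentration exponent is 0.
Step 3: 1 - n = 0 ⇒ n = 1. The reaction is first order.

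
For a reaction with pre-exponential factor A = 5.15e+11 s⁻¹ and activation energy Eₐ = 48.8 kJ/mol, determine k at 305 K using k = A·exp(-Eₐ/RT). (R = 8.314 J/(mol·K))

2.26e+03 s⁻¹

Step 1: Use the Arrhenius equation: k = A × exp(-Eₐ/RT)
Step 2: Convert Eₐ to J/mol: 48.8 kJ/mol = 48800 J/mol
Step 3: Calculate the exponent: -Eₐ/(RT) = -48800/(8.314 × 305) = -19.24465
Step 4: k = 5.15e+11 × exp(-19.24465)
Step 5: k = 5.15e+11 × 4.38687e-09 = 2.2592e+03 s⁻¹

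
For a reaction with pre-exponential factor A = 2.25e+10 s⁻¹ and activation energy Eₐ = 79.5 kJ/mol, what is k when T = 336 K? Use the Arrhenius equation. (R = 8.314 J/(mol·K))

9.83e-03 s⁻¹

Step 1: Use the Arrhenius equation: k = A × exp(-Eₐ/RT)
Step 2: Convert Eₐ to J/mol: 79.5 kJ/mol = 79500 J/mol
Step 3: Calculate the exponent: -Eₐ/(RT) = -79500/(8.314 × 336) = -28.45888
Step 4: k = 2.25e+10 × exp(-28.45888)
Step 5: k = 2.25e+10 × 4.36984e-13 = 9.8321e-03 s⁻¹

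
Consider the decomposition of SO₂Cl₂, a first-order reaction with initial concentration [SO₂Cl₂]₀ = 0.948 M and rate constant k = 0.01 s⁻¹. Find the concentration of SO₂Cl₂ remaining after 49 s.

0.5808 M

Step 1: For a first-order reaction: [SO₂Cl₂] = [SO₂Cl₂]₀ × e^(-kt)
Step 2: [SO₂Cl₂] = 0.948 × e^(-0.01 × 49)
Step 3: [SO₂Cl₂] = 0.948 × e^(-0.49)
Step 4: [SO₂Cl₂] = 0.948 × 0.612626 = 0.5808 M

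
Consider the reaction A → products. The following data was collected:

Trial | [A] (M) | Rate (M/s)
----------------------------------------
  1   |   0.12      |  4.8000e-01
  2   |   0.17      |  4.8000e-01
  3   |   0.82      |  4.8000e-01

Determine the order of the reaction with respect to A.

zeroth order (0)

Step 1: Compare trials - when concentration changes, rate stays constant.
Step 2: rate₂/rate₁ = 4.8000e-01/4.8000e-01 = 1
Step 3: [A]₂/[A]₁ = 0.17/0.12 = 1.417
Step 4: Since rate ratio ≈ (conc ratio)^0, the reaction is zeroth order.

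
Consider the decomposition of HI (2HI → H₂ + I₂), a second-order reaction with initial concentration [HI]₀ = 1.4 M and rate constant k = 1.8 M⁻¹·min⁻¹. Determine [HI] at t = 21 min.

0.02596 M

Step 1: For a second-order reaction: 1/[HI] = 1/[HI]₀ + kt
Step 2: 1/[HI] = 1/1.4 + 1.8 × 21
Step 3: 1/[HI] = 0.7143 + 37.8 = 38.51
Step 4: [HI] = 1/38.51 = 0.02596 M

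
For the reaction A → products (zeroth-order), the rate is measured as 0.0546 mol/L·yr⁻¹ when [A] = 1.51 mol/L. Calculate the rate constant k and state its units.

0.0546 mol/L·yr⁻¹

Step 1: For a zeroth-order reaction, rate = k (independent of concentration).
Step 2: k = rate = 0.0546 mol/L·yr⁻¹.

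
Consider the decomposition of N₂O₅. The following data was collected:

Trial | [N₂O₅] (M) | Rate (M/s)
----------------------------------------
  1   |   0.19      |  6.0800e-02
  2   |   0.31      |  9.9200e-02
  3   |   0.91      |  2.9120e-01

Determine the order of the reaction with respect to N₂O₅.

first order (1)

Step 1: Compare trials to find order n where rate₂/rate₁ = ([N₂O₅]₂/[N₂O₅]₁)^n
Step 2: rate₂/rate₁ = 9.9200e-02/6.0800e-02 = 1.632
Step 3: [N₂O₅]₂/[N₂O₅]₁ = 0.31/0.19 = 1.632
Step 4: n = ln(1.632)/ln(1.632) = 1.00 ≈ 1
Step 5: The reaction is first order in N₂O₅.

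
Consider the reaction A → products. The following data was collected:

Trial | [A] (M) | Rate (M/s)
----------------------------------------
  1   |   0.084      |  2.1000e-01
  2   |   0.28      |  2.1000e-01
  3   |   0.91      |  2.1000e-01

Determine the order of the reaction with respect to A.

zeroth order (0)

Step 1: Compare trials - when concentration changes, rate stays constant.
Step 2: rate₂/rate₁ = 2.1000e-01/2.1000e-01 = 1
Step 3: [A]₂/[A]₁ = 0.28/0.084 = 3.333
Step 4: Since rate ratio ≈ (conc ratio)^0, the reaction is zeroth order.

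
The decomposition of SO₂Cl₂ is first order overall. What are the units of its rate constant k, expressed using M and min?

min⁻¹

Step 1: For overall order n, rate = k × (concentration)^n.
Step 2: Rate has units M·min⁻¹; concentration term has units M^1.
Step 3: k = rate / (concentration)^n, so units of k = M^(1-1)·min⁻¹ = min⁻¹.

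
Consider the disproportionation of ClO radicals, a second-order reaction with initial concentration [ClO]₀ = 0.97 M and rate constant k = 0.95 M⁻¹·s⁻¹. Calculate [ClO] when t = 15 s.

0.06544 M

Step 1: For a second-order reaction: 1/[ClO] = 1/[ClO]₀ + kt
Step 2: 1/[ClO] = 1/0.97 + 0.95 × 15
Step 3: 1/[ClO] = 1.031 + 14.25 = 15.28
Step 4: [ClO] = 1/15.28 = 0.06544 M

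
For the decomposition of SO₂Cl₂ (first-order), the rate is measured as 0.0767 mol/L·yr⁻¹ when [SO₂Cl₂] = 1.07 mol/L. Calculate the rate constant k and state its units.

0.07168 yr⁻¹

Step 1: rate = k[SO₂Cl₂]^1, so k = rate / [SO₂Cl₂]^1.
Step 2: k = 0.0767 / (1.07)^1 = 0.0767 / 1.07.
Step 3: k = 0.07168 yr⁻¹.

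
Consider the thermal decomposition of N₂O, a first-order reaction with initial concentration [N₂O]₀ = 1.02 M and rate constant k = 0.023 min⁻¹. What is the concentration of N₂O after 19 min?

0.6589 M

Step 1: For a first-order reaction: [N₂O] = [N₂O]₀ × e^(-kt)
Step 2: [N₂O] = 1.02 × e^(-0.023 × 19)
Step 3: [N₂O] = 1.02 × e^(-0.437)
Step 4: [N₂O] = 1.02 × 0.645971 = 0.6589 M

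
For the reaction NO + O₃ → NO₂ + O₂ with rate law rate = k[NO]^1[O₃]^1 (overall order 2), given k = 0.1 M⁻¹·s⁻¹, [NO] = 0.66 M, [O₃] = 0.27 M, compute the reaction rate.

0.01782 M/s

Step 1: The rate law is rate = k[NO]^1[O₃]^1, overall order = 1+1 = 2
Step 2: Substitute values: rate = 0.1 × (0.66)^1 × (0.27)^1
Step 3: rate = 0.1 × 0.66 × 0.27 = 0.01782 M/s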